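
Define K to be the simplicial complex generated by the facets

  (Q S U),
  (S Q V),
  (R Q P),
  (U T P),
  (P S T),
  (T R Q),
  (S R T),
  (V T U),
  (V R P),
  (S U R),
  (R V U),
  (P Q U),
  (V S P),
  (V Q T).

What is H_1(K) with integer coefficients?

Order the vertices as P < Q < R < S < T < U < V. Listing each simplex with vertices in this order, K has dimension 2 with simplices:

  0-simplices (7): P, Q, R, S, T, U, V
  1-simplices (21): PQ, PR, PS, PT, PU, PV, QR, QS, QT, QU, QV, RS, RT, RU, RV, ST, SU, SV, TU, TV, UV
  2-simplices (14): PQR, PQU, PRV, PST, PSV, PTU, QRT, QSU, QSV, QTV, RST, RSU, RUV, TUV

Hence C_0 ≅ Z^7, C_1 ≅ Z^21, C_2 ≅ Z^14.

The boundary map ∂_1: C_1 → C_0 sends each edge [p,q] (with p < q) to q − p.
As a 7×21 matrix over Z this has rank 6, with invariant factors (1,1,1,1,1,1).

The boundary map ∂_2: C_2 → C_1 acts by ∂[p,q,r] = [q,r] − [p,r] + [p,q]. For instance
  ∂PST = ST − PT + PS,
  ∂RUV = UV − RV + RU.
The 21×14 boundary matrix has rank 13 and Smith normal form diag(1,1,1,1,1,1,1,1,1,1,1,1,1).

Reading off H_k = ker ∂_k / im ∂_{k+1}:

  H_1: rank ker ∂_1 − rank ∂_2 = (21 − 6) − 13 = 2, and the invariant factors of ∂_2 are all 1, so H_1 = Z^2.

(K is a triangulation of the torus T^2.)

H_1 ≅ Z^2.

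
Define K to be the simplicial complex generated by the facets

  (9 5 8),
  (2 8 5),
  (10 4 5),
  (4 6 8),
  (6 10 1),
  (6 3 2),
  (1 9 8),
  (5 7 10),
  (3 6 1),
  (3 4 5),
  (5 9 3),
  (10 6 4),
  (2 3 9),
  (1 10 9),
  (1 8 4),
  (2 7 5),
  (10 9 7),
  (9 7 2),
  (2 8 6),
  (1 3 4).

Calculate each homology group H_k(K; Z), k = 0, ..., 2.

H_0 ≅ Z,  H_1 ≅ Z ⊕ Z_2,  H_2 = 0.

K has 10 vertices, 30 edges, 20 triangles.
rank ∂_0 = 0, rank ∂_1 = 9 ⇒ b_0 = 10 − 0 − 9 = 1; all invariant factors of ∂_1 are 1 so no torsion. So H_0 = Z.
rank ∂_1 = 9, rank ∂_2 = 20 ⇒ b_1 = 30 − 9 − 20 = 1; ∂_2 has invariant factor(s) [2] giving torsion. So H_1 = Z ⊕ Z_2.
rank ∂_2 = 20, rank ∂_3 = 0 ⇒ b_2 = 20 − 20 − 0 = 0. So H_2 = 0.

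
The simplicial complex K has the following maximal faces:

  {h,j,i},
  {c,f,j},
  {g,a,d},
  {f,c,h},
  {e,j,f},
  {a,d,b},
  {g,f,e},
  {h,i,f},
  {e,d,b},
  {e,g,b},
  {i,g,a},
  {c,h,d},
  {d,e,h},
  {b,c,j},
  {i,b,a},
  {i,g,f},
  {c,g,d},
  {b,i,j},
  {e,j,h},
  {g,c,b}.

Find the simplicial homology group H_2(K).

H_2 = 0.

Take the total order a < b < c < d < e < f < g < h < i < j on the vertex set. Then K (dimension 2) consists of the simplices:

  0-simplices (10): a, b, c, d, e, f, g, h, i, j
  1-simplices (30): ab, ad, ag, ai, bc, bd, be, bg, bi, bj, cd, cf, cg, ch, cj, de, dg, dh, ef, eg, eh, ej, fg, fh, fi, fj, gi, hi, hj, ij
  2-simplices (20): abd, abi, adg, agi, bcg, bcj, bde, beg, bij, cdg, cdh, cfh, cfj, deh, efg, efj, ehj, fgi, fhi, hij

giving chain groups C_0 ≅ Z^10, C_1 ≅ Z^30, C_2 ≅ Z^20.

∂_1: C_1 → C_0 maps an edge to its endpoints' difference, ∂[p,q] = q − p.
The 10×30 boundary matrix has rank 9 and Smith normal form diag(1,1,1,1,1,1,1,1,1).

The boundary map ∂_2: C_2 → C_1 sends each 2-simplex [p,q,r] to [q,r] − [p,r] + [p,q]. For instance
  ∂hij = ij − hj + hi,
  ∂bcj = cj − bj + bc.
As a 30×20 matrix over Z this has rank 20, with invariant factors (1,1,1,1,1,1,1,1,1,1,1,1,1,1,1,1,1,1,1,2).

Reading off H_k = ker ∂_k / im ∂_{k+1}:

  H_2: rank ker ∂_2 − rank ∂_3 = (20 − 20) − 0 = 0, and there is no ∂_3, so H_2 = 0.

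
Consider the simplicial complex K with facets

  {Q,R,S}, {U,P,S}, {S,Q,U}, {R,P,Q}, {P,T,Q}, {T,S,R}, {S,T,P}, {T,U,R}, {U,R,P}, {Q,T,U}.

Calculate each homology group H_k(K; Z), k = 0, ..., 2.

We work with the vertex ordering P < Q < R < S < T < U. The simplices of K, each written with vertices in increasing order, are:

  0-simplices (6): P, Q, R, S, T, U
  1-simplices (15): PQ, PR, PS, PT, PU, QR, QS, QT, QU, RS, RT, RU, ST, SU, TU
  2-simplices (10): PQR, PQT, PRU, PST, PSU, QRS, QSU, QTU, RST, RTU

Hence C_0 ≅ Z^6, C_1 ≅ Z^15, C_2 ≅ Z^10.

Boundary ∂_1: C_1 → C_0 is given by ∂[p,q] = [q] − [p].
The 6×15 boundary matrix has rank 5 and Smith normal form diag(1,1,1,1,1).

∂_2: C_2 → C_1 maps a triangle to the signed sum of its edges. For instance
  ∂QSU = SU − QU + QS,
  ∂QRS = RS − QS + QR.
As a 15×10 matrix over Z this has rank 10, with invariant factors (1,1,1,1,1,1,1,1,1,2).

Now H_k = ker ∂_k / im ∂_{k+1}, so:

  H_0: rank C_0 − rank ∂_1 = 6 − 5 = 1, and the invariant factors of ∂_1 are all 1, so H_0 ≅ Z.
  H_1: rank ker ∂_1 − rank ∂_2 = (15 − 5) − 10 = 0, and ∂_2 has invariant factor 2 > 1, so H_1 ≅ Z_2.
  H_2: rank ker ∂_2 − rank ∂_3 = (10 − 10) − 0 = 0, and there is no ∂_3, so H_2 ≅ 0.

As a check, the Euler characteristic is 6 − 15 + 10 = 1, which agrees with 1 − 0 + 0 = 1.

H_0 ≅ Z,  H_1 ≅ Z_2,  H_2 = 0.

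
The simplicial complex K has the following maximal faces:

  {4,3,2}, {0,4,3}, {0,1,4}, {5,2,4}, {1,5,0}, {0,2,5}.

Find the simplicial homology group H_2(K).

H_2 ≅ 0.

K has 6 vertices, 12 edges, 6 triangles.
rank ∂_2 = 6, rank ∂_3 = 0 ⇒ b_2 = 6 − 6 − 0 = 0. So H_2 = 0.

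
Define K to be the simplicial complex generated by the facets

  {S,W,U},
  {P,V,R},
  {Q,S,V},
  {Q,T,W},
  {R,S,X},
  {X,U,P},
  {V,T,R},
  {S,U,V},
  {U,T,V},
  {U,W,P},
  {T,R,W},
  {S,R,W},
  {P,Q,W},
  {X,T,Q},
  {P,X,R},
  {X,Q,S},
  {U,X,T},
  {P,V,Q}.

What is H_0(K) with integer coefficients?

H_0 = Z.

Order the vertices as P < Q < R < S < T < U < V < W < X. Listing each simplex with vertices in this order, K has dimension 2 with simplices:

  0-simplices (9): P, Q, R, S, T, U, V, W, X
  1-simplices (27): PQ, PR, PU, PV, PW, PX, QS, QT, QV, QW, QX, RS, RT, RV, RW, RX, SU, SV, SW, SX, TU, TV, TW, TX, UV, UW, UX
  2-simplices (18): PQV, PQW, PRV, PRX, PUW, PUX, QSV, QSX, QTW, QTX, RSW, RSX, RTV, RTW, SUV, SUW, TUV, TUX

Hence C_0 ≅ Z^9, C_1 ≅ Z^27, C_2 ≅ Z^18.

Boundary ∂_1: C_1 → C_0 is given by ∂[p,q] = [q] − [p].
The 9×27 boundary matrix has rank 8 and Smith normal form diag(1,1,1,1,1,1,1,1).

Boundary ∂_2: C_2 → C_1 maps a triangle to the signed sum of its edges. For instance
  ∂RSX = SX − RX + RS,
  ∂QTX = TX − QX + QT.
This gives a 27×18 integer matrix of rank 17; reducing to Smith normal form yields diagonal entries (1,1,1,1,1,1,1,1,1,1,1,1,1,1,1,1,1).

Now H_k = ker ∂_k / im ∂_{k+1}, so:

  H_0: rank C_0 − rank ∂_1 = 9 − 8 = 1, and the invariant factors of ∂_1 are all 1, so H_0 = Z.

(K is a triangulation of the torus T^2.)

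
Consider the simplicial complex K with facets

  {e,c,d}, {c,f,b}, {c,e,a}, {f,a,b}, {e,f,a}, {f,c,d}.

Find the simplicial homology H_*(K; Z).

K has 6 vertices, 12 edges, 6 triangles.
rank ∂_0 = 0, rank ∂_1 = 5 ⇒ b_0 = 6 − 0 − 5 = 1; all invariant factors of ∂_1 are 1 so no torsion. So H_0 ≅ Z.
rank ∂_1 = 5, rank ∂_2 = 6 ⇒ b_1 = 12 − 5 − 6 = 1; all invariant factors of ∂_2 are 1 so no torsion. So H_1 ≅ Z.
rank ∂_2 = 6, rank ∂_3 = 0 ⇒ b_2 = 6 − 6 − 0 = 0. So H_2 ≅ 0.

H_0 = Z,  H_1 = Z,  H_2 = 0.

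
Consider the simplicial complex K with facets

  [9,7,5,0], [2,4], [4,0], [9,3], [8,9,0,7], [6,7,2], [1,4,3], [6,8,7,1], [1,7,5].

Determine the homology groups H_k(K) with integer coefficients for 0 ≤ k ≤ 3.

H_0 = Z,  H_1 = Z^3,  H_2 = 0,  H_3 = 0.

Take the total order 0 < 1 < 2 < 3 < 4 < 5 < 6 < 7 < 8 < 9 on the vertex set. Then K (dimension 3) consists of the simplices:

  0-simplices (10): [0], [1], [2], [3], [4], [5], [6], [7], [8], [9]
  1-simplices (23): [0,4], [0,5], [0,7], [0,8], [0,9], [1,3], [1,4], [1,5], [1,6], [1,7], [1,8], [2,4], [2,6], [2,7], [3,4], [3,9], [5,7], [5,9], [6,7], [6,8], [7,8], [7,9], [8,9]
  2-simplices (14): [0,5,7], [0,5,9], [0,7,8], [0,7,9], [0,8,9], [1,3,4], [1,5,7], [1,6,7], [1,6,8], [1,7,8], [2,6,7], [5,7,9], [6,7,8], [7,8,9]
  3-simplices (3): [0,5,7,9], [0,7,8,9], [1,6,7,8]

Hence C_0 ≅ Z^10, C_1 ≅ Z^23, C_2 ≅ Z^14, C_3 ≅ Z^3.

∂_1: C_1 → C_0 maps an edge to its endpoints' difference, ∂[p,q] = q − p. For instance
  ∂[1,4] = [4] − [1].
As a 10×23 matrix over Z this has rank 9, with invariant factors (1,1,1,1,1,1,1,1,1).

The boundary map ∂_2: C_2 → C_1 sends each 2-simplex [p,q,r] to [q,r] − [p,r] + [p,q]. For instance
  ∂[0,5,9] = [5,9] − [0,9] + [0,5],
  ∂[1,7,8] = [7,8] − [1,8] + [1,7].
The resulting 23×14 matrix has rank 11, and its Smith normal form has invariant factors (1,1,1,1,1,1,1,1,1,1,1).

The boundary map ∂_3: C_3 → C_2 sends each 3-simplex σ to the alternating sum Σ_i (−1)^i (σ with its i-th vertex removed). For instance
  ∂[0,7,8,9] = [7,8,9] − [0,8,9] + [0,7,9] − [0,7,8],
  ∂[0,5,7,9] = [5,7,9] − [0,7,9] + [0,5,9] − [0,5,7].
This gives a 14×3 integer matrix of rank 3; reducing to Smith normal form yields diagonal entries (1,1,1).

From H_k ≅ ker(∂_k) / im(∂_{k+1}) we obtain:

  H_0: rank C_0 − rank ∂_1 = 10 − 9 = 1, and the invariant factors of ∂_1 are all 1, so H_0 ≅ Z.
  H_1: rank ker ∂_1 − rank ∂_2 = (23 − 9) − 11 = 3, and the invariant factors of ∂_2 are all 1, so H_1 ≅ Z^3.
  H_2: rank ker ∂_2 − rank ∂_3 = (14 − 11) − 3 = 0, and the invariant factors of ∂_3 are all 1, so H_2 ≅ 0.
  H_3: rank ker ∂_3 − rank ∂_4 = (3 − 3) − 0 = 0, and there is no ∂_4, so H_3 ≅ 0.

As a check, the Euler characteristic is 10 − 23 + 14 − 3 = -2, which agrees with 1 − 3 + 0 − 0 = -2.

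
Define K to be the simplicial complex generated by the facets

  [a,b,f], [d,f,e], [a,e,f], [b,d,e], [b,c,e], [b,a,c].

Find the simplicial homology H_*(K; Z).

Take the total order a < b < c < d < e < f on the vertex set. Then K (dimension 2) consists of the simplices:

  0-simplices (6): a, b, c, d, e, f
  1-simplices (12): ab, ac, ae, af, bc, bd, be, bf, ce, de, df, ef
  2-simplices (6): abc, abf, aef, bce, bde, def

Hence C_0 ≅ Z^6, C_1 ≅ Z^12, C_2 ≅ Z^6.

∂_1: C_1 → C_0 maps an edge to its endpoints' difference, ∂[p,q] = q − p. For instance
  ∂de = e − d.
The 6×12 boundary matrix has rank 5 and Smith normal form diag(1,1,1,1,1).

The boundary map ∂_2: C_2 → C_1 maps a triangle to the signed sum of its edges. For instance
  ∂bde = de − be + bd,
  ∂def = ef − df + de.
The 12×6 boundary matrix has rank 6 and Smith normal form diag(1,1,1,1,1,1).

Reading off H_k = ker ∂_k / im ∂_{k+1}:

  H_0: rank C_0 − rank ∂_1 = 6 − 5 = 1, and the invariant factors of ∂_1 are all 1, so H_0 ≅ Z.
  H_1: rank ker ∂_1 − rank ∂_2 = (12 − 5) − 6 = 1, and the invariant factors of ∂_2 are all 1, so H_1 ≅ Z.
  H_2: rank ker ∂_2 − rank ∂_3 = (6 − 6) − 0 = 0, and there is no ∂_3, so H_2 ≅ 0.

As a check, the Euler characteristic is 6 − 12 + 6 = 0, which agrees with 1 − 1 + 0 = 0.

H_0 ≅ Z,  H_1 ≅ Z,  H_2 = 0.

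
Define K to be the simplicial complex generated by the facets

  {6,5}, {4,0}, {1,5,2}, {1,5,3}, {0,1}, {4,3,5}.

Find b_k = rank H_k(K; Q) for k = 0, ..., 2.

b_0 = 1, b_1 = 1, b_2 = 0.

Take the total order 0 < 1 < 2 < 3 < 4 < 5 < 6 on the vertex set. Then K (dimension 2) consists of the simplices:

  0-simplices (7): [0], [1], [2], [3], [4], [5], [6]
  1-simplices (10): [0,1], [0,4], [1,2], [1,3], [1,5], [2,5], [3,4], [3,5], [4,5], [5,6]
  2-simplices (3): [1,2,5], [1,3,5], [3,4,5]

so the chain groups are C_0 ≅ Z^7, C_1 ≅ Z^10, C_2 ≅ Z^3.

∂_1: C_1 → C_0 sends each edge [p,q] (with p < q) to q − p.
This gives a 7×10 integer matrix of rank 6; reducing to Smith normal form yields diagonal entries (1,1,1,1,1,1).

Boundary ∂_2: C_2 → C_1 maps a triangle to the signed sum of its edges. For instance
  ∂[3,4,5] = [4,5] − [3,5] + [3,4],
  ∂[1,2,5] = [2,5] − [1,5] + [1,2].
The 10×3 boundary matrix has rank 3 and Smith normal form diag(1,1,1).

Reading off H_k = ker ∂_k / im ∂_{k+1}:

  H_0: rank C_0 − rank ∂_1 = 7 − 6 = 1, and the invariant factors of ∂_1 are all 1, so H_0 ≅ Z.
  H_1: rank ker ∂_1 − rank ∂_2 = (10 − 6) − 3 = 1, and the invariant factors of ∂_2 are all 1, so H_1 ≅ Z.
  H_2: rank ker ∂_2 − rank ∂_3 = (3 − 3) − 0 = 0, and there is no ∂_3, so H_2 ≅ 0.

As a check, the Euler characteristic is 7 − 10 + 3 = 0, which agrees with 1 − 1 + 0 = 0.

Hence the Betti numbers are b_0 = 1, b_1 = 1, b_2 = 0.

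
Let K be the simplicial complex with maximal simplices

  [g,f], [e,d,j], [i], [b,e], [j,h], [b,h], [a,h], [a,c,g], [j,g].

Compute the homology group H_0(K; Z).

H_0 ≅ Z^2.

We work with the vertex ordering a < b < c < d < e < f < g < h < i < j. The simplices of K, each written with vertices in increasing order, are:

  0-simplices (10): a, b, c, d, e, f, g, h, i, j
  1-simplices (12): ac, ag, ah, be, bh, cg, de, dj, ej, fg, gj, hj
  2-simplices (2): acg, dej

giving chain groups C_0 ≅ Z^10, C_1 ≅ Z^12, C_2 ≅ Z^2.

The boundary map ∂_1: C_1 → C_0 maps an edge to its endpoints' difference, ∂[p,q] = q − p. For instance
  ∂ah = h − a.
The resulting 10×12 matrix has rank 8, and its Smith normal form has invariant factors (1,1,1,1,1,1,1,1).

Boundary ∂_2: C_2 → C_1 sends each 2-simplex [p,q,r] to [q,r] − [p,r] + [p,q]. For instance
  ∂dej = ej − dj + de,
  ∂acg = cg − ag + ac.
The resulting 12×2 matrix has rank 2, and its Smith normal form has invariant factors (1,1).

Now H_k = ker ∂_k / im ∂_{k+1}, so:

  H_0: rank C_0 − rank ∂_1 = 10 − 8 = 2, and the invariant factors of ∂_1 are all 1, so H_0 ≅ Z^2.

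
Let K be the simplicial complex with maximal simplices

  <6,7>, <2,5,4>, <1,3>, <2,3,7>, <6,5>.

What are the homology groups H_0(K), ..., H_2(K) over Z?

Take the total order 1 < 2 < 3 < 4 < 5 < 6 < 7 on the vertex set. Then K (dimension 2) consists of the simplices:

  0-simplices (7): [1], [2], [3], [4], [5], [6], [7]
  1-simplices (9): [1,3], [2,3], [2,4], [2,5], [2,7], [3,7], [4,5], [5,6], [6,7]
  2-simplices (2): [2,3,7], [2,4,5]

Hence C_0 ≅ Z^7, C_1 ≅ Z^9, C_2 ≅ Z^2.

Boundary ∂_1: C_1 → C_0 maps an edge to its endpoints' difference, ∂[p,q] = q − p. For instance
  ∂[6,7] = [7] − [6].
The resulting 7×9 matrix has rank 6, and its Smith normal form has invariant factors (1,1,1,1,1,1).

Boundary ∂_2: C_2 → C_1 acts by ∂[p,q,r] = [q,r] − [p,r] + [p,q]. For instance
  ∂[2,4,5] = [4,5] − [2,5] + [2,4],
  ∂[2,3,7] = [3,7] − [2,7] + [2,3].
The resulting 9×2 matrix has rank 2, and its Smith normal form has invariant factors (1,1).

Now H_k = ker ∂_k / im ∂_{k+1}, so:

  H_0: rank C_0 − rank ∂_1 = 7 − 6 = 1, and the invariant factors of ∂_1 are all 1, so H_0 ≅ Z.
  H_1: rank ker ∂_1 − rank ∂_2 = (9 − 6) − 2 = 1, and the invariant factors of ∂_2 are all 1, so H_1 ≅ Z.
  H_2: rank ker ∂_2 − rank ∂_3 = (2 − 2) − 0 = 0, and there is no ∂_3, so H_2 ≅ 0.

H_0 = Z,  H_1 = Z,  H_2 = 0.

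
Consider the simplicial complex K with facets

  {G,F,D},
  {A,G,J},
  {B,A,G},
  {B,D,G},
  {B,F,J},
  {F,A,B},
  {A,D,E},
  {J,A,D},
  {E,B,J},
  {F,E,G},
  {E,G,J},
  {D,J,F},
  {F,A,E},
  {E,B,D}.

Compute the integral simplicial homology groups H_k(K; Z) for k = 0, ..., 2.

Take the total order A < B < D < E < F < G < J on the vertex set. Then K (dimension 2) consists of the simplices:

  0-simplices (7): A, B, D, E, F, G, J
  1-simplices (21): AB, AD, AE, AF, AG, AJ, BD, BE, BF, BG, BJ, DE, DF, DG, DJ, EF, EG, EJ, FG, FJ, GJ
  2-simplices (14): ABF, ABG, ADE, ADJ, AEF, AGJ, BDE, BDG, BEJ, BFJ, DFG, DFJ, EFG, EGJ

giving chain groups C_0 ≅ Z^7, C_1 ≅ Z^21, C_2 ≅ Z^14.

Boundary ∂_1: C_1 → C_0 maps an edge to its endpoints' difference, ∂[p,q] = q − p. For instance
  ∂EG = G − E.
The 7×21 boundary matrix has rank 6 and Smith normal form diag(1,1,1,1,1,1).

∂_2: C_2 → C_1 maps a triangle to the signed sum of its edges. For instance
  ∂BFJ = FJ − BJ + BF,
  ∂ABF = BF − AF + AB.
The resulting 21×14 matrix has rank 13, and its Smith normal form has invariant factors (1,1,1,1,1,1,1,1,1,1,1,1,1).

From H_k ≅ ker(∂_k) / im(∂_{k+1}) we obtain:

  H_0: rank C_0 − rank ∂_1 = 7 − 6 = 1, and the invariant factors of ∂_1 are all 1, so H_0 = Z.
  H_1: rank ker ∂_1 − rank ∂_2 = (21 − 6) − 13 = 2, and the invariant factors of ∂_2 are all 1, so H_1 = Z^2.
  H_2: rank ker ∂_2 − rank ∂_3 = (14 − 13) − 0 = 1, and there is no ∂_3, so H_2 = Z.

H_0 ≅ Z,  H_1 ≅ Z^2,  H_2 ≅ Z.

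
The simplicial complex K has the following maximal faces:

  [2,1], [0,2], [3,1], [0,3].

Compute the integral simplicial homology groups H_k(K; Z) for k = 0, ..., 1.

H_0 ≅ Z,  H_1 ≅ Z.

K has 4 vertices, 4 edges.
rank ∂_0 = 0, rank ∂_1 = 3 ⇒ b_0 = 4 − 0 − 3 = 1; all invariant factors of ∂_1 are 1 so no torsion. So H_0 = Z.
rank ∂_1 = 3, rank ∂_2 = 0 ⇒ b_1 = 4 − 3 − 0 = 1. So H_1 = Z.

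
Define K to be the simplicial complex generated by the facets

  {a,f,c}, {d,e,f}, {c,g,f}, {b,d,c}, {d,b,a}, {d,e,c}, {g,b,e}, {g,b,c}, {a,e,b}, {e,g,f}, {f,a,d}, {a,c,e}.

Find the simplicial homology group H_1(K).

We work with the vertex ordering a < b < c < d < e < f < g. The simplices of K, each written with vertices in increasing order, are:

  0-simplices (7): a, b, c, d, e, f, g
  1-simplices (18): ab, ac, ad, ae, af, bc, bd, be, bg, cd, ce, cf, cg, de, df, ef, eg, fg
  2-simplices (12): abd, abe, ace, acf, adf, bcd, bcg, beg, cde, cfg, def, efg

so the chain groups are C_0 ≅ Z^7, C_1 ≅ Z^18, C_2 ≅ Z^12.

The boundary map ∂_1: C_1 → C_0 is given by ∂[p,q] = [q] − [p]. For instance
  ∂cf = f − c.
The 7×18 boundary matrix has rank 6 and Smith normal form diag(1,1,1,1,1,1).

The boundary map ∂_2: C_2 → C_1 maps a triangle to the signed sum of its edges. For instance
  ∂bcd = cd − bd + bc,
  ∂efg = fg − eg + ef.
As a 18×12 matrix over Z this has rank 12, with invariant factors (1,1,1,1,1,1,1,1,1,1,1,2).

From H_k ≅ ker(∂_k) / im(∂_{k+1}) we obtain:

  H_1: rank ker ∂_1 − rank ∂_2 = (18 − 6) − 12 = 0, and ∂_2 has invariant factor 2 > 1, so H_1 = Z/2Z.

H_1 ≅ Z/2Z.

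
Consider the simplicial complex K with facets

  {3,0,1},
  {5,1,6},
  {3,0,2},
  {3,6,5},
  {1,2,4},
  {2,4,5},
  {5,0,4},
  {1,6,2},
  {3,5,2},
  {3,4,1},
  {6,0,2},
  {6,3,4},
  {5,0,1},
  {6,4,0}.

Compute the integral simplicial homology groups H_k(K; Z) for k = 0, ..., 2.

K has 7 vertices, 21 edges, 14 triangles.
rank ∂_0 = 0, rank ∂_1 = 6 ⇒ b_0 = 7 − 0 − 6 = 1; all invariant factors of ∂_1 are 1 so no torsion. So H_0 = Z.
rank ∂_1 = 6, rank ∂_2 = 13 ⇒ b_1 = 21 − 6 − 13 = 2; all invariant factors of ∂_2 are 1 so no torsion. So H_1 = Z^2.
rank ∂_2 = 13, rank ∂_3 = 0 ⇒ b_2 = 14 − 13 − 0 = 1. So H_2 = Z.

H_0 = Z,  H_1 = Z^2,  H_2 = Z.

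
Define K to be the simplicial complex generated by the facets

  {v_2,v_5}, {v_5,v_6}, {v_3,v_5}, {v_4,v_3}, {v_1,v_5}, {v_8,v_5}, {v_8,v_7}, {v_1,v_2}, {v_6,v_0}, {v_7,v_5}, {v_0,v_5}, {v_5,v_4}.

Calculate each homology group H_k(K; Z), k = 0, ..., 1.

H_0 = Z,  H_1 = Z^4.

K has 9 vertices, 12 edges.
rank ∂_0 = 0, rank ∂_1 = 8 ⇒ b_0 = 9 − 0 − 8 = 1; all invariant factors of ∂_1 are 1 so no torsion. So H_0 = Z.
rank ∂_1 = 8, rank ∂_2 = 0 ⇒ b_1 = 12 − 8 − 0 = 4. So H_1 = Z^4.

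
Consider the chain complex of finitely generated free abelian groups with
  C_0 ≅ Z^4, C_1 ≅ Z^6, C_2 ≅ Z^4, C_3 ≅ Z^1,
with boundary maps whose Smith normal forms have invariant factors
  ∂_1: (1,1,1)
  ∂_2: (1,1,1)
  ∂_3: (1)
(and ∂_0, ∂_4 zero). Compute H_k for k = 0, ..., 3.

H_0 = Z,  H_1 = 0,  H_2 = 0,  H_3 = 0.

H_0: b_0 = 4 − 0 − 3 = 1; torsion from ∂_1 factors > 1: none. So H_0 = Z.
H_1: b_1 = 6 − 3 − 3 = 0; torsion from ∂_2 factors > 1: none. So H_1 = 0.
H_2: b_2 = 4 − 3 − 1 = 0; torsion from ∂_3 factors > 1: none. So H_2 = 0.
H_3: b_3 = 1 − 1 − 0 = 0; torsion from ∂_4 factors > 1: none. So H_3 = 0.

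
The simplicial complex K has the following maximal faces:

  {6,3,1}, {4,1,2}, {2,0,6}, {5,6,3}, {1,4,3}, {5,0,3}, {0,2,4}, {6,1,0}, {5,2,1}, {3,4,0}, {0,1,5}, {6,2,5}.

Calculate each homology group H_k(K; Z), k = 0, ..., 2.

Fix the vertex order 0 < 1 < 2 < 3 < 4 < 5 < 6 and write every simplex with vertices in increasing order. Then dim K = 2 and the simplices of K are:

  0-simplices (7): [0], [1], [2], [3], [4], [5], [6]
  1-simplices (18): [0,1], [0,2], [0,3], [0,4], [0,5], [0,6], [1,2], [1,3], [1,4], [1,5], [1,6], [2,4], [2,5], [2,6], [3,4], [3,5], [3,6], [5,6]
  2-simplices (12): [0,1,5], [0,1,6], [0,2,4], [0,2,6], [0,3,4], [0,3,5], [1,2,4], [1,2,5], [1,3,4], [1,3,6], [2,5,6], [3,5,6]

Hence C_0 ≅ Z^7, C_1 ≅ Z^18, C_2 ≅ Z^12.

Boundary ∂_1: C_1 → C_0 sends each edge [p,q] (with p < q) to q − p.
The resulting 7×18 matrix has rank 6, and its Smith normal form has invariant factors (1,1,1,1,1,1).

∂_2: C_2 → C_1 sends each 2-simplex [p,q,r] to [q,r] − [p,r] + [p,q]. For instance
  ∂[1,3,4] = [3,4] − [1,4] + [1,3],
  ∂[1,3,6] = [3,6] − [1,6] + [1,3].
The resulting 18×12 matrix has rank 12, and its Smith normal form has invariant factors (1,1,1,1,1,1,1,1,1,1,1,2).

Reading off H_k = ker ∂_k / im ∂_{k+1}:

  H_0: rank C_0 − rank ∂_1 = 7 − 6 = 1, and the invariant factors of ∂_1 are all 1, so H_0 ≅ Z.
  H_1: rank ker ∂_1 − rank ∂_2 = (18 − 6) − 12 = 0, and ∂_2 has invariant factor 2 > 1, so H_1 ≅ Z_2.
  H_2: rank ker ∂_2 − rank ∂_3 = (12 − 12) − 0 = 0, and there is no ∂_3, so H_2 ≅ 0.

H_0 = Z,  H_1 = Z_2,  H_2 = 0.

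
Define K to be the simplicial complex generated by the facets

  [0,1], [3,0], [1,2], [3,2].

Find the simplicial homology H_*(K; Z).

Order the vertices as 0 < 1 < 2 < 3. Listing each simplex with vertices in this order, K has dimension 1 with simplices:

  0-simplices (4): [0], [1], [2], [3]
  1-simplices (4): [0,1], [0,3], [1,2], [2,3]

giving chain groups C_0 ≅ Z^4, C_1 ≅ Z^4.

The boundary map ∂_1: C_1 → C_0 is given by ∂[p,q] = [q] − [p]. For instance
  ∂[1,2] = [2] − [1].
This gives a 4×4 integer matrix of rank 3; reducing to Smith normal form yields diagonal entries (1,1,1).

From H_k ≅ ker(∂_k) / im(∂_{k+1}) we obtain:

  H_0: rank C_0 − rank ∂_1 = 4 − 3 = 1, and the invariant factors of ∂_1 are all 1, so H_0 = Z.
  H_1: rank ker ∂_1 − rank ∂_2 = (4 − 3) − 0 = 1, and there is no ∂_2, so H_1 = Z.

H_0 ≅ Z,  H_1 ≅ Z.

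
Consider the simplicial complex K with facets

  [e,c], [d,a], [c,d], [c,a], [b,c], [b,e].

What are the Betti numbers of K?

We work with the vertex ordering a < b < c < d < e. The simplices of K, each written with vertices in increasing order, are:

  0-simplices (5): a, b, c, d, e
  1-simplices (6): ac, ad, bc, be, cd, ce

so the chain groups are C_0 ≅ Z^5, C_1 ≅ Z^6.

∂_1: C_1 → C_0 maps an edge to its endpoints' difference, ∂[p,q] = q − p.
The resulting 5×6 matrix has rank 4, and its Smith normal form has invariant factors (1,1,1,1).

Now H_k = ker ∂_k / im ∂_{k+1}, so:

  H_0: rank C_0 − rank ∂_1 = 5 − 4 = 1, and the invariant factors of ∂_1 are all 1, so H_0 = Z.
  H_1: rank ker ∂_1 − rank ∂_2 = (6 − 4) − 0 = 2, and there is no ∂_2, so H_1 = Z^2.

As a check, the Euler characteristic is 5 − 6 = -1, which agrees with 1 − 2 = -1.

Hence the Betti numbers are b_0 = 1, b_1 = 2.

b_0 = 1, b_1 = 2.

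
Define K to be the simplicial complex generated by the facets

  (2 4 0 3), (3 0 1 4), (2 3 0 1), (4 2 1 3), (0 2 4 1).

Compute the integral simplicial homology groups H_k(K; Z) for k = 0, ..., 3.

H_0 ≅ Z,  H_1 = 0,  H_2 = 0,  H_3 ≅ Z.

Take the total order 0 < 1 < 2 < 3 < 4 on the vertex set. Then K (dimension 3) consists of the simplices:

  0-simplices (5): [0], [1], [2], [3], [4]
  1-simplices (10): [0,1], [0,2], [0,3], [0,4], [1,2], [1,3], [1,4], [2,3], [2,4], [3,4]
  2-simplices (10): [0,1,2], [0,1,3], [0,1,4], [0,2,3], [0,2,4], [0,3,4], [1,2,3], [1,2,4], [1,3,4], [2,3,4]
  3-simplices (5): [0,1,2,3], [0,1,2,4], [0,1,3,4], [0,2,3,4], [1,2,3,4]

Hence C_0 ≅ Z^5, C_1 ≅ Z^10, C_2 ≅ Z^10, C_3 ≅ Z^5.

∂_1: C_1 → C_0 sends each edge [p,q] (with p < q) to q − p. For instance
  ∂[0,2] = [2] − [0].
The resulting 5×10 matrix has rank 4, and its Smith normal form has invariant factors (1,1,1,1).

The boundary map ∂_2: C_2 → C_1 maps a triangle to the signed sum of its edges. For instance
  ∂[1,2,4] = [2,4] − [1,4] + [1,2],
  ∂[1,2,3] = [2,3] − [1,3] + [1,2].
This gives a 10×10 integer matrix of rank 6; reducing to Smith normal form yields diagonal entries (1,1,1,1,1,1).

The boundary map ∂_3: C_3 → C_2 sends each 3-simplex σ to the alternating sum Σ_i (−1)^i (σ with its i-th vertex removed). For instance
  ∂[0,1,2,4] = [1,2,4] − [0,2,4] + [0,1,4] − [0,1,2],
  ∂[0,2,3,4] = [2,3,4] − [0,3,4] + [0,2,4] − [0,2,3].
The 10×5 boundary matrix has rank 4 and Smith normal form diag(1,1,1,1).

From H_k ≅ ker(∂_k) / im(∂_{k+1}) we obtain:

  H_0: rank C_0 − rank ∂_1 = 5 − 4 = 1, and the invariant factors of ∂_1 are all 1, so H_0 = Z.
  H_1: rank ker ∂_1 − rank ∂_2 = (10 − 4) − 6 = 0, and the invariant factors of ∂_2 are all 1, so H_1 = 0.
  H_2: rank ker ∂_2 − rank ∂_3 = (10 − 6) − 4 = 0, and the invariant factors of ∂_3 are all 1, so H_2 = 0.
  H_3: rank ker ∂_3 − rank ∂_4 = (5 − 4) − 0 = 1, and there is no ∂_4, so H_3 = Z.

As a check, the Euler characteristic is 5 − 10 + 10 − 5 = 0, which agrees with 1 − 0 + 0 − 1 = 0.
(K is a triangulation of the 3-sphere S^3.)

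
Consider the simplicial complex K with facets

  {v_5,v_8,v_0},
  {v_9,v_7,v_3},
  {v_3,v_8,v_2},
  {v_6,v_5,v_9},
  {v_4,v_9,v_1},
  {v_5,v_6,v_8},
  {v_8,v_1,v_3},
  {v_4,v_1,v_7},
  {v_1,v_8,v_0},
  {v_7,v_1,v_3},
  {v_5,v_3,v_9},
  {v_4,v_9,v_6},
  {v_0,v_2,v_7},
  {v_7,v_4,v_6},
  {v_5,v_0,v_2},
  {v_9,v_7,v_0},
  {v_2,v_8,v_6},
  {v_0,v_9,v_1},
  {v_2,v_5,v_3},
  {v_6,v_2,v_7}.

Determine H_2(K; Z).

H_2 = 0.

Take the total order v_0 < v_1 < v_2 < v_3 < v_4 < v_5 < v_6 < v_7 < v_8 < v_9 on the vertex set. Then K (dimension 2) consists of the simplices:

  0-simplices (10): [v_0], [v_1], [v_2], [v_3], [v_4], [v_5], [v_6], [v_7], [v_8], [v_9]
  1-simplices (30): (30 of them)
  2-simplices (20): (20 of them)

giving chain groups C_0 ≅ Z^10, C_1 ≅ Z^30, C_2 ≅ Z^20.

The boundary map ∂_1: C_1 → C_0 is given by ∂[p,q] = [q] − [p].
This gives a 10×30 integer matrix of rank 9; reducing to Smith normal form yields diagonal entries (1,1,1,1,1,1,1,1,1).

Boundary ∂_2: C_2 → C_1 maps a triangle to the signed sum of its edges. For instance
  ∂[v_2,v_6,v_7] = [v_6,v_7] − [v_2,v_7] + [v_2,v_6],
  ∂[v_3,v_7,v_9] = [v_7,v_9] − [v_3,v_9] + [v_3,v_7].
The 30×20 boundary matrix has rank 20 and Smith normal form diag(1,1,1,1,1,1,1,1,1,1,1,1,1,1,1,1,1,1,1,2).

From H_k ≅ ker(∂_k) / im(∂_{k+1}) we obtain:

  H_2: rank ker ∂_2 − rank ∂_3 = (20 − 20) − 0 = 0, and there is no ∂_3, so H_2 ≅ 0.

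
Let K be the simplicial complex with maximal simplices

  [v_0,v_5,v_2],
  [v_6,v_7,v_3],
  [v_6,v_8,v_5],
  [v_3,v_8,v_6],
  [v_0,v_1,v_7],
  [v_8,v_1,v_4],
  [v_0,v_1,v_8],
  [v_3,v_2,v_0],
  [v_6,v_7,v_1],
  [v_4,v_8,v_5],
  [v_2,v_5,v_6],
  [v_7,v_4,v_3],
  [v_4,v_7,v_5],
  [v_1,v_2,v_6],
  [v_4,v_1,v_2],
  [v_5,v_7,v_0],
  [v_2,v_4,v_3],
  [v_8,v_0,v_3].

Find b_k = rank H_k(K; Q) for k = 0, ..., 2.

b_0 = 1, b_1 = 2, b_2 = 1.

Fix the vertex order v_0 < v_1 < v_2 < v_3 < v_4 < v_5 < v_6 < v_7 < v_8 and write every simplex with vertices in increasing order. Then dim K = 2 and the simplices of K are:

  0-simplices (9): [v_0], [v_1], [v_2], [v_3], [v_4], [v_5], [v_6], [v_7], [v_8]
  1-simplices (27): (27 of them)
  2-simplices (18): (18 of them)

Hence C_0 ≅ Z^9, C_1 ≅ Z^27, C_2 ≅ Z^18.

The boundary map ∂_1: C_1 → C_0 sends each edge [p,q] (with p < q) to q − p.
As a 9×27 matrix over Z this has rank 8, with invariant factors (1,1,1,1,1,1,1,1).

∂_2: C_2 → C_1 sends each 2-simplex [p,q,r] to [q,r] − [p,r] + [p,q]. For instance
  ∂[v_2,v_5,v_6] = [v_5,v_6] − [v_2,v_6] + [v_2,v_5],
  ∂[v_4,v_5,v_8] = [v_5,v_8] − [v_4,v_8] + [v_4,v_5].
As a 27×18 matrix over Z this has rank 17, with invariant factors (1,1,1,1,1,1,1,1,1,1,1,1,1,1,1,1,1).

Reading off H_k = ker ∂_k / im ∂_{k+1}:

  H_0: rank C_0 − rank ∂_1 = 9 − 8 = 1, and the invariant factors of ∂_1 are all 1, so H_0 = Z.
  H_1: rank ker ∂_1 − rank ∂_2 = (27 − 8) − 17 = 2, and the invariant factors of ∂_2 are all 1, so H_1 = Z^2.
  H_2: rank ker ∂_2 − rank ∂_3 = (18 − 17) − 0 = 1, and there is no ∂_3, so H_2 = Z.

As a check, the Euler characteristic is 9 − 27 + 18 = 0, which agrees with 1 − 2 + 1 = 0.
(K is a triangulation of the torus T^2.)

Hence the Betti numbers are b_0 = 1, b_1 = 2, b_2 = 1.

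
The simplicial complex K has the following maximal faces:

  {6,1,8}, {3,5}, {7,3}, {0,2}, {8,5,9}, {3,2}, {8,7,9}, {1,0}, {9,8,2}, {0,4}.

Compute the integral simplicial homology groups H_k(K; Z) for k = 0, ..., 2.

We work with the vertex ordering 0 < 1 < 2 < 3 < 4 < 5 < 6 < 7 < 8 < 9. The simplices of K, each written with vertices in increasing order, are:

  0-simplices (10): [0], [1], [2], [3], [4], [5], [6], [7], [8], [9]
  1-simplices (16): [0,1], [0,2], [0,4], [1,6], [1,8], [2,3], [2,8], [2,9], [3,5], [3,7], [5,8], [5,9], [6,8], [7,8], [7,9], [8,9]
  2-simplices (4): [1,6,8], [2,8,9], [5,8,9], [7,8,9]

Hence C_0 ≅ Z^10, C_1 ≅ Z^16, C_2 ≅ Z^4.

Boundary ∂_1: C_1 → C_0 sends each edge [p,q] (with p < q) to q − p.
As a 10×16 matrix over Z this has rank 9, with invariant factors (1,1,1,1,1,1,1,1,1).

Boundary ∂_2: C_2 → C_1 maps a triangle to the signed sum of its edges. For instance
  ∂[2,8,9] = [8,9] − [2,9] + [2,8],
  ∂[1,6,8] = [6,8] − [1,8] + [1,6].
The resulting 16×4 matrix has rank 4, and its Smith normal form has invariant factors (1,1,1,1).

Reading off H_k = ker ∂_k / im ∂_{k+1}:

  H_0: rank C_0 − rank ∂_1 = 10 − 9 = 1, and the invariant factors of ∂_1 are all 1, so H_0 = Z.
  H_1: rank ker ∂_1 − rank ∂_2 = (16 − 9) − 4 = 3, and the invariant factors of ∂_2 are all 1, so H_1 = Z^3.
  H_2: rank ker ∂_2 − rank ∂_3 = (4 − 4) − 0 = 0, and there is no ∂_3, so H_2 = 0.

H_0 = Z,  H_1 = Z^3,  H_2 = 0.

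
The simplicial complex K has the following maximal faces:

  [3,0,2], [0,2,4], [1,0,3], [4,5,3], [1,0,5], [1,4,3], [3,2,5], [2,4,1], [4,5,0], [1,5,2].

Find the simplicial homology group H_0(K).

Take the total order 0 < 1 < 2 < 3 < 4 < 5 on the vertex set. Then K (dimension 2) consists of the simplices:

  0-simplices (6): [0], [1], [2], [3], [4], [5]
  1-simplices (15): [0,1], [0,2], [0,3], [0,4], [0,5], [1,2], [1,3], [1,4], [1,5], [2,3], [2,4], [2,5], [3,4], [3,5], [4,5]
  2-simplices (10): [0,1,3], [0,1,5], [0,2,3], [0,2,4], [0,4,5], [1,2,4], [1,2,5], [1,3,4], [2,3,5], [3,4,5]

Hence C_0 ≅ Z^6, C_1 ≅ Z^15, C_2 ≅ Z^10.

Boundary ∂_1: C_1 → C_0 sends each edge [p,q] (with p < q) to q − p.
The 6×15 boundary matrix has rank 5 and Smith normal form diag(1,1,1,1,1).

The boundary map ∂_2: C_2 → C_1 sends each 2-simplex [p,q,r] to [q,r] − [p,r] + [p,q]. For instance
  ∂[0,2,4] = [2,4] − [0,4] + [0,2],
  ∂[0,1,3] = [1,3] − [0,3] + [0,1].
The 15×10 boundary matrix has rank 10 and Smith normal form diag(1,1,1,1,1,1,1,1,1,2).

Computing H_k = (kernel of ∂_k) / (image of ∂_{k+1}):

  H_0: rank C_0 − rank ∂_1 = 6 − 5 = 1, and the invariant factors of ∂_1 are all 1, so H_0 = Z.

H_0 = Z.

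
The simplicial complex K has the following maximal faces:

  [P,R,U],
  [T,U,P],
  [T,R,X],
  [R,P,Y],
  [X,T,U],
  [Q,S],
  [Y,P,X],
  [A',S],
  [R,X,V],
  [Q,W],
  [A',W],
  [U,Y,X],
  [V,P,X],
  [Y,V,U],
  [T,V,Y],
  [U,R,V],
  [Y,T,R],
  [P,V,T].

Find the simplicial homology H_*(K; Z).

K has 11 vertices, 25 edges, 14 triangles.
rank ∂_0 = 0, rank ∂_1 = 9 ⇒ b_0 = 11 − 0 − 9 = 2; all invariant factors of ∂_1 are 1 so no torsion. So H_0 = Z^2.
rank ∂_1 = 9, rank ∂_2 = 13 ⇒ b_1 = 25 − 9 − 13 = 3; all invariant factors of ∂_2 are 1 so no torsion. So H_1 = Z^3.
rank ∂_2 = 13, rank ∂_3 = 0 ⇒ b_2 = 14 − 13 − 0 = 1. So H_2 = Z.

H_0 = Z^2,  H_1 = Z^3,  H_2 = Z.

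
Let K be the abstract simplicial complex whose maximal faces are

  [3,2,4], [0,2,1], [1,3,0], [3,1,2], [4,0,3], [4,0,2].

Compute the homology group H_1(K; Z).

H_1 ≅ 0.

Fix the vertex order 0 < 1 < 2 < 3 < 4 and write every simplex with vertices in increasing order. Then dim K = 2 and the simplices of K are:

  0-simplices (5): [0], [1], [2], [3], [4]
  1-simplices (9): [0,1], [0,2], [0,3], [0,4], [1,2], [1,3], [2,3], [2,4], [3,4]
  2-simplices (6): [0,1,2], [0,1,3], [0,2,4], [0,3,4], [1,2,3], [2,3,4]

giving chain groups C_0 ≅ Z^5, C_1 ≅ Z^9, C_2 ≅ Z^6.

∂_1: C_1 → C_0 maps an edge to its endpoints' difference, ∂[p,q] = q − p.
The 5×9 boundary matrix has rank 4 and Smith normal form diag(1,1,1,1).

∂_2: C_2 → C_1 maps a triangle to the signed sum of its edges. For instance
  ∂[0,2,4] = [2,4] − [0,4] + [0,2],
  ∂[0,1,2] = [1,2] − [0,2] + [0,1].
This gives a 9×6 integer matrix of rank 5; reducing to Smith normal form yields diagonal entries (1,1,1,1,1).

Reading off H_k = ker ∂_k / im ∂_{k+1}:

  H_1: rank ker ∂_1 − rank ∂_2 = (9 − 4) − 5 = 0, and the invariant factors of ∂_2 are all 1, so H_1 = 0.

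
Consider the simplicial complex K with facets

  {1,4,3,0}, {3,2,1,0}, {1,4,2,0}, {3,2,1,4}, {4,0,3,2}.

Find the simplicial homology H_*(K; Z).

H_0 = Z,  H_1 = 0,  H_2 = 0,  H_3 = Z.

Order the vertices as 0 < 1 < 2 < 3 < 4. Listing each simplex with vertices in this order, K has dimension 3 with simplices:

  0-simplices (5): [0], [1], [2], [3], [4]
  1-simplices (10): [0,1], [0,2], [0,3], [0,4], [1,2], [1,3], [1,4], [2,3], [2,4], [3,4]
  2-simplices (10): [0,1,2], [0,1,3], [0,1,4], [0,2,3], [0,2,4], [0,3,4], [1,2,3], [1,2,4], [1,3,4], [2,3,4]
  3-simplices (5): [0,1,2,3], [0,1,2,4], [0,1,3,4], [0,2,3,4], [1,2,3,4]

so the chain groups are C_0 ≅ Z^5, C_1 ≅ Z^10, C_2 ≅ Z^10, C_3 ≅ Z^5.

The boundary map ∂_1: C_1 → C_0 sends each edge [p,q] (with p < q) to q − p. For instance
  ∂[1,2] = [2] − [1].
This gives a 5×10 integer matrix of rank 4; reducing to Smith normal form yields diagonal entries (1,1,1,1).

∂_2: C_2 → C_1 maps a triangle to the signed sum of its edges. For instance
  ∂[1,3,4] = [3,4] − [1,4] + [1,3],
  ∂[0,2,4] = [2,4] − [0,4] + [0,2].
The resulting 10×10 matrix has rank 6, and its Smith normal form has invariant factors (1,1,1,1,1,1).

Boundary ∂_3: C_3 → C_2 sends each 3-simplex σ to the alternating sum Σ_i (−1)^i (σ with its i-th vertex removed). For instance
  ∂[0,1,3,4] = [1,3,4] − [0,3,4] + [0,1,4] − [0,1,3],
  ∂[0,1,2,3] = [1,2,3] − [0,2,3] + [0,1,3] − [0,1,2].
As a 10×5 matrix over Z this has rank 4, with invariant factors (1,1,1,1).

Now H_k = ker ∂_k / im ∂_{k+1}, so:

  H_0: rank C_0 − rank ∂_1 = 5 − 4 = 1, and the invariant factors of ∂_1 are all 1, so H_0 ≅ Z.
  H_1: rank ker ∂_1 − rank ∂_2 = (10 − 4) − 6 = 0, and the invariant factors of ∂_2 are all 1, so H_1 ≅ 0.
  H_2: rank ker ∂_2 − rank ∂_3 = (10 − 6) − 4 = 0, and the invariant factors of ∂_3 are all 1, so H_2 ≅ 0.
  H_3: rank ker ∂_3 − rank ∂_4 = (5 − 4) − 0 = 1, and there is no ∂_4, so H_3 ≅ Z.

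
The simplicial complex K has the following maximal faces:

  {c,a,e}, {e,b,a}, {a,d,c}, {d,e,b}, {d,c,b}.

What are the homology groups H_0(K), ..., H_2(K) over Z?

Fix the vertex order a < b < c < d < e and write every simplex with vertices in increasing order. Then dim K = 2 and the simplices of K are:

  0-simplices (5): a, b, c, d, e
  1-simplices (10): ab, ac, ad, ae, bc, bd, be, cd, ce, de
  2-simplices (5): abe, acd, ace, bcd, bde

Hence C_0 ≅ Z^5, C_1 ≅ Z^10, C_2 ≅ Z^5.

Boundary ∂_1: C_1 → C_0 maps an edge to its endpoints' difference, ∂[p,q] = q − p.
The resulting 5×10 matrix has rank 4, and its Smith normal form has invariant factors (1,1,1,1).

∂_2: C_2 → C_1 maps a triangle to the signed sum of its edges. For instance
  ∂ace = ce − ae + ac,
  ∂abe = be − ae + ab.
The 10×5 boundary matrix has rank 5 and Smith normal form diag(1,1,1,1,1).

Reading off H_k = ker ∂_k / im ∂_{k+1}:

  H_0: rank C_0 − rank ∂_1 = 5 − 4 = 1, and the invariant factors of ∂_1 are all 1, so H_0 = Z.
  H_1: rank ker ∂_1 − rank ∂_2 = (10 − 4) − 5 = 1, and the invariant factors of ∂_2 are all 1, so H_1 = Z.
  H_2: rank ker ∂_2 − rank ∂_3 = (5 − 5) − 0 = 0, and there is no ∂_3, so H_2 = 0.

As a check, the Euler characteristic is 5 − 10 + 5 = 0, which agrees with 1 − 1 + 0 = 0.

H_0 ≅ Z,  H_1 ≅ Z,  H_2 = 0.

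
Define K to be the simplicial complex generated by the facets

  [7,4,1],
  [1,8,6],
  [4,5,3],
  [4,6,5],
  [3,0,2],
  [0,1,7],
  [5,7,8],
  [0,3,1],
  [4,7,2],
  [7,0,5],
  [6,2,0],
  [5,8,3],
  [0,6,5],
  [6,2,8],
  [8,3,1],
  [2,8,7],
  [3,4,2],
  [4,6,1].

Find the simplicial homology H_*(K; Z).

H_0 ≅ Z,  H_1 ≅ Z^2,  H_2 ≅ Z.

Take the total order 0 < 1 < 2 < 3 < 4 < 5 < 6 < 7 < 8 on the vertex set. Then K (dimension 2) consists of the simplices:

  0-simplices (9): [0], [1], [2], [3], [4], [5], [6], [7], [8]
  1-simplices (27): (27 of them)
  2-simplices (18): [0,1,3], [0,1,7], [0,2,3], [0,2,6], [0,5,6], [0,5,7], [1,3,8], [1,4,6], [1,4,7], [1,6,8], [2,3,4], [2,4,7], [2,6,8], [2,7,8], [3,4,5], [3,5,8], [4,5,6], [5,7,8]

Hence C_0 ≅ Z^9, C_1 ≅ Z^27, C_2 ≅ Z^18.

∂_1: C_1 → C_0 is given by ∂[p,q] = [q] − [p].
The resulting 9×27 matrix has rank 8, and its Smith normal form has invariant factors (1,1,1,1,1,1,1,1).

The boundary map ∂_2: C_2 → C_1 acts by ∂[p,q,r] = [q,r] − [p,r] + [p,q]. For instance
  ∂[0,2,3] = [2,3] − [0,3] + [0,2],
  ∂[2,7,8] = [7,8] − [2,8] + [2,7].
As a 27×18 matrix over Z this has rank 17, with invariant factors (1,1,1,1,1,1,1,1,1,1,1,1,1,1,1,1,1).

Reading off H_k = ker ∂_k / im ∂_{k+1}:

  H_0: rank C_0 − rank ∂_1 = 9 − 8 = 1, and the invariant factors of ∂_1 are all 1, so H_0 ≅ Z.
  H_1: rank ker ∂_1 − rank ∂_2 = (27 − 8) − 17 = 2, and the invariant factors of ∂_2 are all 1, so H_1 ≅ Z^2.
  H_2: rank ker ∂_2 − rank ∂_3 = (18 − 17) − 0 = 1, and there is no ∂_3, so H_2 ≅ Z.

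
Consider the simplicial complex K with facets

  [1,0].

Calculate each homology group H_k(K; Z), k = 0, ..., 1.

Take the total order 0 < 1 on the vertex set. Then K (dimension 1) consists of the simplices:

  0-simplices (2): [0], [1]
  1-simplices (1): [0,1]

giving chain groups C_0 ≅ Z^2, C_1 ≅ Z^1.

∂_1: C_1 → C_0 is given by ∂[p,q] = [q] − [p]. For instance
  ∂[0,1] = [1] − [0].
This gives a 2×1 integer matrix of rank 1; reducing to Smith normal form yields diagonal entries (1).

Computing H_k = (kernel of ∂_k) / (image of ∂_{k+1}):

  H_0: rank C_0 − rank ∂_1 = 2 − 1 = 1, and the invariant factors of ∂_1 are all 1, so H_0 ≅ Z.
  H_1: rank ker ∂_1 − rank ∂_2 = (1 − 1) − 0 = 0, and there is no ∂_2, so H_1 ≅ 0.

As a check, the Euler characteristic is 2 − 1 = 1, which agrees with 1 − 0 = 1.

H_0 ≅ Z,  H_1 = 0.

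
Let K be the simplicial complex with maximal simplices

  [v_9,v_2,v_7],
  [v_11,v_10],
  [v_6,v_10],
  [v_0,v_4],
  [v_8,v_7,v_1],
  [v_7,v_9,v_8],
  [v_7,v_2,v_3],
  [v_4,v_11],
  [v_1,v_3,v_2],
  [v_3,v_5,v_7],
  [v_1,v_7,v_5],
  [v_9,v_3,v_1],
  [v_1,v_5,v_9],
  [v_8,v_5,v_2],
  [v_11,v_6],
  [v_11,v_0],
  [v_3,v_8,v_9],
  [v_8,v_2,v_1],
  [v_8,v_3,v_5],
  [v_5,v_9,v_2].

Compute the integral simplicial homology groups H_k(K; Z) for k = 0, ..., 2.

H_0 ≅ Z^2,  H_1 ≅ Z^4,  H_2 ≅ Z.

Order the vertices as v_0 < v_1 < v_2 < v_3 < v_4 < v_5 < v_6 < v_7 < v_8 < v_9 < v_10 < v_11. Listing each simplex with vertices in this order, K has dimension 2 with simplices:

  0-simplices (12): [v_0], [v_1], [v_2], [v_3], [v_4], [v_5], [v_6], [v_7], [v_8], [v_9], [v_10], [v_11]
  1-simplices (27): (27 of them)
  2-simplices (14): (14 of them)

Hence C_0 ≅ Z^12, C_1 ≅ Z^27, C_2 ≅ Z^14.

∂_1: C_1 → C_0 is given by ∂[p,q] = [q] − [p].
The 12×27 boundary matrix has rank 10 and Smith normal form diag(1,1,1,1,1,1,1,1,1,1).

Boundary ∂_2: C_2 → C_1 acts by ∂[p,q,r] = [q,r] − [p,r] + [p,q]. For instance
  ∂[v_2,v_5,v_8] = [v_5,v_8] − [v_2,v_8] + [v_2,v_5],
  ∂[v_2,v_3,v_7] = [v_3,v_7] − [v_2,v_7] + [v_2,v_3].
The 27×14 boundary matrix has rank 13 and Smith normal form diag(1,1,1,1,1,1,1,1,1,1,1,1,1).

Now H_k = ker ∂_k / im ∂_{k+1}, so:

  H_0: rank C_0 − rank ∂_1 = 12 − 10 = 2, and the invariant factors of ∂_1 are all 1, so H_0 = Z^2.
  H_1: rank ker ∂_1 − rank ∂_2 = (27 − 10) − 13 = 4, and the invariant factors of ∂_2 are all 1, so H_1 = Z^4.
  H_2: rank ker ∂_2 − rank ∂_3 = (14 − 13) − 0 = 1, and there is no ∂_3, so H_2 = Z.

As a check, the Euler characteristic is 12 − 27 + 14 = -1, which agrees with 2 − 4 + 1 = -1.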